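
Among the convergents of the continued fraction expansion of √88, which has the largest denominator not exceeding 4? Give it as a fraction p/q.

28/3

√88 = [9; 2, 1, 1, 1, 2, 18, …] (period length 6).
Convergents:
  p_0/q_0 = 9/1
  p_1/q_1 = 19/2
  p_2/q_2 = 28/3
  p_3/q_3 = 47/5
q_2 = 3 ≤ 4 < 5 = q_3, so the answer is 28/3.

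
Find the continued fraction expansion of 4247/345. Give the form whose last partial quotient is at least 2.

[12; 3, 4, 2, 5, 2]

4247 = 12·345 + 107
345 = 3·107 + 24
107 = 4·24 + 11
24 = 2·11 + 2
11 = 5·2 + 1
2 = 2·1 + 0  (stop)
So 4247/345 = [12; 3, 4, 2, 5, 2].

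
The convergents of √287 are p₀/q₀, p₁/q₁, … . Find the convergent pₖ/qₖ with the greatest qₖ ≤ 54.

√287 = [16; 1, 15, 1, 32, …] (period length 4).
Convergents:
  p_0/q_0 = 16/1
  p_1/q_1 = 17/1
  p_2/q_2 = 271/16
  p_3/q_3 = 288/17
  p_4/q_4 = 9487/560
q_3 = 17 ≤ 54 < 560 = q_4, so the answer is 288/17.

288/17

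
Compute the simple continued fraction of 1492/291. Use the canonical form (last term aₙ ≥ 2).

1492 = 5×291 + 37
291 = 7×37 + 32
37 = 1×32 + 5
32 = 6×5 + 2
5 = 2×2 + 1
2 = 2×1 + 0  (stop)
So 1492/291 = [5; 7, 1, 6, 2, 2].

[5; 7, 1, 6, 2, 2]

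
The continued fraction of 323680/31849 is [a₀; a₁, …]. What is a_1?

6

323680 = 10·31849 + 5190   →  a_0 = 10
31849 = 6·5190 + 709   →  a_1 = 6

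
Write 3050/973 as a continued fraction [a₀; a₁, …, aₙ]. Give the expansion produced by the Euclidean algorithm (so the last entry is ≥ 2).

[3; 7, 2, 2, 1, 18]

3050 = 3·973 + 131
973 = 7·131 + 56
131 = 2·56 + 19
56 = 2·19 + 18
19 = 1·18 + 1
18 = 18·1 + 0  (stop)
So 3050/973 = [3; 7, 2, 2, 1, 18].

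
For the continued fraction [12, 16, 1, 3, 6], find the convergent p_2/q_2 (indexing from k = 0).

Using pₖ = aₖpₖ₋₁ + pₖ₋₂, qₖ = aₖqₖ₋₁ + qₖ₋₂ (with p₋₁=1, p₋₂=0, q₋₁=0, q₋₂=1):
  k=0: a=12, p=12, q=1
  k=1: a=16, p=193, q=16
  k=2: a=1, p=205, q=17

205/17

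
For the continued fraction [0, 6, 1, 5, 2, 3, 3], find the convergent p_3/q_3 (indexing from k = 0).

Using pₖ = aₖpₖ₋₁ + pₖ₋₂, qₖ = aₖqₖ₋₁ + qₖ₋₂ (with p₋₁=1, p₋₂=0, q₋₁=0, q₋₂=1):
  k=0: a=0, p=0, q=1
  k=1: a=6, p=1, q=6
  k=2: a=1, p=1, q=7
  k=3: a=5, p=6, q=41

6/41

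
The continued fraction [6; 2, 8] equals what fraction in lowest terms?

Using pₖ = aₖpₖ₋₁ + pₖ₋₂ and qₖ = aₖqₖ₋₁ + qₖ₋₂:
  k=0: a=6, p=6, q=1
  k=1: a=2, p=13, q=2
  k=2: a=8, p=110, q=17

110/17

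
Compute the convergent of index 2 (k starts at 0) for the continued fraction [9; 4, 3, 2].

120/13

Using pₖ = aₖpₖ₋₁ + pₖ₋₂, qₖ = aₖqₖ₋₁ + qₖ₋₂ (with p₋₁=1, p₋₂=0, q₋₁=0, q₋₂=1):
  k=0: a=9, p=9, q=1
  k=1: a=4, p=37, q=4
  k=2: a=3, p=120, q=13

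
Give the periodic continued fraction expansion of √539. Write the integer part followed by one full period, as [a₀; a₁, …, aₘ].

a₀ = ⌊√539⌋ = 23.
With m₀=0, d₀=1 and mₖ₊₁ = dₖaₖ − mₖ, dₖ₊₁ = (n − mₖ₊₁²)/dₖ, aₖ₊₁ = ⌊(a₀+mₖ₊₁)/dₖ₊₁⌋:
  k=1: m=23, d=10, a=4
  k=2: m=17, d=25, a=1
  k=3: m=8, d=19, a=1
  k=4: m=11, d=22, a=1
  k=5: m=11, d=19, a=1
  k=6: m=8, d=25, a=1
  k=7: m=17, d=10, a=4
  k=8: m=23, d=1, a=46
d=1 and a=2a₀=46 at k=8, so the next step gives (m, d) = (23, 10) again — its k=1 value — and the period has length 8.

[23; 4, 1, 1, 1, 1, 1, 4, 46]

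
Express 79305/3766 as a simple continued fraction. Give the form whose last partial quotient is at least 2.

[21; 17, 5, 10, 1, 3]

79305 = 21·3766 + 219
3766 = 17·219 + 43
219 = 5·43 + 4
43 = 10·4 + 3
4 = 1·3 + 1
3 = 3·1 + 0  (stop)
So 79305/3766 = [21; 17, 5, 10, 1, 3].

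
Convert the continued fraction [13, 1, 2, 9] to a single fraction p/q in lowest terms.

383/28

Fold from the inside: start with 9/1.
  2 + 1/9 = 19/9
  1 + 9/19 = 28/19
  13 + 19/28 = 383/28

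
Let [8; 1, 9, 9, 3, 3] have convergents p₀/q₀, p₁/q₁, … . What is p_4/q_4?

Using pₖ = aₖpₖ₋₁ + pₖ₋₂, qₖ = aₖqₖ₋₁ + qₖ₋₂ (with p₋₁=1, p₋₂=0, q₋₁=0, q₋₂=1):
  k=0: a=8, p=8, q=1
  k=1: a=1, p=9, q=1
  k=2: a=9, p=89, q=10
  k=3: a=9, p=810, q=91
  k=4: a=3, p=2519, q=283

2519/283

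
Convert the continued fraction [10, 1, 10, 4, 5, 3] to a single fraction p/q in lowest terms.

Using pₖ = aₖpₖ₋₁ + pₖ₋₂ and qₖ = aₖqₖ₋₁ + qₖ₋₂:
  k=0: a=10, p=10, q=1
  k=1: a=1, p=11, q=1
  k=2: a=10, p=120, q=11
  k=3: a=4, p=491, q=45
  k=4: a=5, p=2575, q=236
  k=5: a=3, p=8216, q=753

8216/753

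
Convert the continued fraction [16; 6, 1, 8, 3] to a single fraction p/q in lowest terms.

3116/193

Using pₖ = aₖpₖ₋₁ + pₖ₋₂ and qₖ = aₖqₖ₋₁ + qₖ₋₂:
  k=0: a=16, p=16, q=1
  k=1: a=6, p=97, q=6
  k=2: a=1, p=113, q=7
  k=3: a=8, p=1001, q=62
  k=4: a=3, p=3116, q=193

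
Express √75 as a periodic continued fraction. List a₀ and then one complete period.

[8; 1, 1, 1, 16]

a₀ = ⌊√75⌋ = 8.
With m₀=0, d₀=1 and mₖ₊₁ = dₖaₖ − mₖ, dₖ₊₁ = (n − mₖ₊₁²)/dₖ, aₖ₊₁ = ⌊(a₀+mₖ₊₁)/dₖ₊₁⌋:
  k=1: m=8, d=11, a=1
  k=2: m=3, d=6, a=1
  k=3: m=3, d=11, a=1
  k=4: m=8, d=1, a=16
d=1 and a=2a₀=16 at k=4, so the next step gives (m, d) = (8, 11) again — its k=1 value — and the period has length 4.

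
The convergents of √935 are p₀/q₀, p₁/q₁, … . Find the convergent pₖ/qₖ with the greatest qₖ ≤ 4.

61/2

√935 = [30; 1, 1, 2, 1, 2, 1, 1, 60, …] (period length 8).
Convergents:
  p_0/q_0 = 30/1
  p_1/q_1 = 31/1
  p_2/q_2 = 61/2
  p_3/q_3 = 153/5
q_2 = 2 ≤ 4 < 5 = q_3, so the answer is 61/2.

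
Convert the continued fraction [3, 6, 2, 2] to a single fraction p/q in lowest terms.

101/32

Using pₖ = aₖpₖ₋₁ + pₖ₋₂ and qₖ = aₖqₖ₋₁ + qₖ₋₂:
  k=0: a=3, p=3, q=1
  k=1: a=6, p=19, q=6
  k=2: a=2, p=41, q=13
  k=3: a=2, p=101, q=32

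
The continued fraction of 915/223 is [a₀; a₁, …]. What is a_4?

915 = 4·223 + 23   →  a_0 = 4
223 = 9·23 + 16   →  a_1 = 9
23 = 1·16 + 7   →  a_2 = 1
16 = 2·7 + 2   →  a_3 = 2
7 = 3·2 + 1   →  a_4 = 3

3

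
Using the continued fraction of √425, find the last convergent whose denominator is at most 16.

268/13

√425 = [20; 1, 1, 1, 1, 1, 1, 40, …] (period length 7).
Convergents:
  p_0/q_0 = 20/1
  p_1/q_1 = 21/1
  p_2/q_2 = 41/2
  p_3/q_3 = 62/3
  p_4/q_4 = 103/5
  p_5/q_5 = 165/8
  p_6/q_6 = 268/13
  p_7/q_7 = 10885/528
q_6 = 13 ≤ 16 < 528 = q_7, so the answer is 268/13.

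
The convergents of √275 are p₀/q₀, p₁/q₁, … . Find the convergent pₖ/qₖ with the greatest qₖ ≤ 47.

199/12

√275 = [16; 1, 1, 2, 1, 1, 32, …] (period length 6).
Convergents:
  p_0/q_0 = 16/1
  p_1/q_1 = 17/1
  p_2/q_2 = 33/2
  p_3/q_3 = 83/5
  p_4/q_4 = 116/7
  p_5/q_5 = 199/12
  p_6/q_6 = 6484/391
q_5 = 12 ≤ 47 < 391 = q_6, so the answer is 199/12.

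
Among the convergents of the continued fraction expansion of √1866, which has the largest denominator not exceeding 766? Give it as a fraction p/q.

15551/360

√1866 = [43; 5, 14, 5, 86, …] (period length 4).
Convergents:
  p_0/q_0 = 43/1
  p_1/q_1 = 216/5
  p_2/q_2 = 3067/71
  p_3/q_3 = 15551/360
  p_4/q_4 = 1340453/31031
q_3 = 360 ≤ 766 < 31031 = q_4, so the answer is 15551/360.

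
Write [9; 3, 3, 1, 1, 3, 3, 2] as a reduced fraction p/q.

Using pₖ = aₖpₖ₋₁ + pₖ₋₂ and qₖ = aₖqₖ₋₁ + qₖ₋₂:
  k=0: a=9, p=9, q=1
  k=1: a=3, p=28, q=3
  k=2: a=3, p=93, q=10
  k=3: a=1, p=121, q=13
  k=4: a=1, p=214, q=23
  k=5: a=3, p=763, q=82
  k=6: a=3, p=2503, q=269
  k=7: a=2, p=5769, q=620

5769/620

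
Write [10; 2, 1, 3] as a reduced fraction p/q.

114/11

Fold from the inside: start with 3/1.
  1 + 1/3 = 4/3
  2 + 3/4 = 11/4
  10 + 4/11 = 114/11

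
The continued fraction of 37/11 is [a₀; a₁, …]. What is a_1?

2

37 = 3·11 + 4   →  a_0 = 3
11 = 2·4 + 3   →  a_1 = 2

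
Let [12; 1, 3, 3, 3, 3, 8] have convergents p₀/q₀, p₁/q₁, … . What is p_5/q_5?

1813/142

Using pₖ = aₖpₖ₋₁ + pₖ₋₂, qₖ = aₖqₖ₋₁ + qₖ₋₂ (with p₋₁=1, p₋₂=0, q₋₁=0, q₋₂=1):
  k=0: a=12, p=12, q=1
  k=1: a=1, p=13, q=1
  k=2: a=3, p=51, q=4
  k=3: a=3, p=166, q=13
  k=4: a=3, p=549, q=43
  k=5: a=3, p=1813, q=142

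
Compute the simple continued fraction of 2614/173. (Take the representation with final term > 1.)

[15; 9, 9, 2]

2614 = 15×173 + 19
173 = 9×19 + 2
19 = 9×2 + 1
2 = 2×1 + 0  (stop)
So 2614/173 = [15; 9, 9, 2].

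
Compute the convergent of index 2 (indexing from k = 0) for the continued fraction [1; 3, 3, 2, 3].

Using pₖ = aₖpₖ₋₁ + pₖ₋₂, qₖ = aₖqₖ₋₁ + qₖ₋₂ (with p₋₁=1, p₋₂=0, q₋₁=0, q₋₂=1):
  k=0: a=1, p=1, q=1
  k=1: a=3, p=4, q=3
  k=2: a=3, p=13, q=10

13/10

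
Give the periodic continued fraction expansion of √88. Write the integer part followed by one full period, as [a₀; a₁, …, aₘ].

a₀ = ⌊√88⌋ = 9.

[9; 2, 1, 1, 1, 2, 18]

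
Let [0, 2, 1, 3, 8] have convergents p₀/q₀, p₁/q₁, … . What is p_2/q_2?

Using pₖ = aₖpₖ₋₁ + pₖ₋₂, qₖ = aₖqₖ₋₁ + qₖ₋₂ (with p₋₁=1, p₋₂=0, q₋₁=0, q₋₂=1):
  k=0: a=0, p=0, q=1
  k=1: a=2, p=1, q=2
  k=2: a=1, p=1, q=3

1/3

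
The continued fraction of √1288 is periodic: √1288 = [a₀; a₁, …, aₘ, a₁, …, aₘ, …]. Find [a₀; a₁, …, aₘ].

a₀ = ⌊√1288⌋ = 35.
With m₀=0, d₀=1 and mₖ₊₁ = dₖaₖ − mₖ, dₖ₊₁ = (n − mₖ₊₁²)/dₖ, aₖ₊₁ = ⌊(a₀+mₖ₊₁)/dₖ₊₁⌋:
  k=1: m=35, d=63, a=1
  k=2: m=28, d=8, a=7
  k=3: m=28, d=63, a=1
  k=4: m=35, d=1, a=70
d=1 and a=2a₀=70 at k=4, so the next step gives (m, d) = (35, 63) again — its k=1 value — and the period has length 4.

[35; 1, 7, 1, 70]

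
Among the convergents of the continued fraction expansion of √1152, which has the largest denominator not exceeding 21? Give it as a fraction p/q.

√1152 = [33; 1, 15, 1, 66, …] (period length 4).
Convergents:
  p_0/q_0 = 33/1
  p_1/q_1 = 34/1
  p_2/q_2 = 543/16
  p_3/q_3 = 577/17
  p_4/q_4 = 38625/1138
q_3 = 17 ≤ 21 < 1138 = q_4, so the answer is 577/17.

577/17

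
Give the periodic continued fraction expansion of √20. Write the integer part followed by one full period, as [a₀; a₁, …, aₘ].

[4; 2, 8]

a₀ = ⌊√20⌋ = 4.
With m₀=0, d₀=1 and mₖ₊₁ = dₖaₖ − mₖ, dₖ₊₁ = (n − mₖ₊₁²)/dₖ, aₖ₊₁ = ⌊(a₀+mₖ₊₁)/dₖ₊₁⌋:
  k=1: m=4, d=4, a=2
  k=2: m=4, d=1, a=8
d=1 and a=2a₀=8 at k=2, so the next step gives (m, d) = (4, 4) again — its k=1 value — and the period has length 2.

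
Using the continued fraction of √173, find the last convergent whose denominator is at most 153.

1118/85

√173 = [13; 6, 1, 1, 6, 26, …] (period length 5).
Convergents:
  p_0/q_0 = 13/1
  p_1/q_1 = 79/6
  p_2/q_2 = 92/7
  p_3/q_3 = 171/13
  p_4/q_4 = 1118/85
  p_5/q_5 = 29239/2223
q_4 = 85 ≤ 153 < 2223 = q_5, so the answer is 1118/85.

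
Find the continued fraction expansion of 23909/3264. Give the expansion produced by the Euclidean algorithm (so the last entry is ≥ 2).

[7; 3, 13, 10, 8]

23909 = 7×3264 + 1061
3264 = 3×1061 + 81
1061 = 13×81 + 8
81 = 10×8 + 1
8 = 8×1 + 0  (stop)
So 23909/3264 = [7; 3, 13, 10, 8].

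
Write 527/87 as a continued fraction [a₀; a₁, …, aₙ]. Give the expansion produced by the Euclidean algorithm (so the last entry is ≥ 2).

527 = 6*87 + 5
87 = 17*5 + 2
5 = 2*2 + 1
2 = 2*1 + 0  (stop)
So 527/87 = [6; 17, 2, 2].

[6; 17, 2, 2]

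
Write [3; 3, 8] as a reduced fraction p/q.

Fold from the inside: start with 8/1.
  3 + 1/8 = 25/8
  3 + 8/25 = 83/25

83/25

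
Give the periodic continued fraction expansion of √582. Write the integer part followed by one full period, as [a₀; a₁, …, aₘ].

a₀ = ⌊√582⌋ = 24.
With m₀=0, d₀=1 and mₖ₊₁ = dₖaₖ − mₖ, dₖ₊₁ = (n − mₖ₊₁²)/dₖ, aₖ₊₁ = ⌊(a₀+mₖ₊₁)/dₖ₊₁⌋:
  k=1: m=24, d=6, a=8
  k=2: m=24, d=1, a=48
d=1 and a=2a₀=48 at k=2, so the next step gives (m, d) = (24, 6) again — its k=1 value — and the period has length 2.

[24; 8, 48]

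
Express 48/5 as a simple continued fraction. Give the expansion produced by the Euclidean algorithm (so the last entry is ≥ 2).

[9; 1, 1, 2]

48 = 9·5 + 3
5 = 1·3 + 2
3 = 1·2 + 1
2 = 2·1 + 0  (stop)
So 48/5 = [9; 1, 1, 2].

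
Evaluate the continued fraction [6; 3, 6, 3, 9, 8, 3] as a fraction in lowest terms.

89412/14155

Using pₖ = aₖpₖ₋₁ + pₖ₋₂ and qₖ = aₖqₖ₋₁ + qₖ₋₂:
  k=0: a=6, p=6, q=1
  k=1: a=3, p=19, q=3
  k=2: a=6, p=120, q=19
  k=3: a=3, p=379, q=60
  k=4: a=9, p=3531, q=559
  k=5: a=8, p=28627, q=4532
  k=6: a=3, p=89412, q=14155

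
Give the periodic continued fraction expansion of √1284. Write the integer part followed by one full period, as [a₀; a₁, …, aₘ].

a₀ = ⌊√1284⌋ = 35.
With m₀=0, d₀=1 and mₖ₊₁ = dₖaₖ − mₖ, dₖ₊₁ = (n − mₖ₊₁²)/dₖ, aₖ₊₁ = ⌊(a₀+mₖ₊₁)/dₖ₊₁⌋:
  k=1: m=35, d=59, a=1
  k=2: m=24, d=12, a=4
  k=3: m=24, d=59, a=1
  k=4: m=35, d=1, a=70
d=1 and a=2a₀=70 at k=4, so the next step gives (m, d) = (35, 59) again — its k=1 value — and the period has length 4.

[35; 1, 4, 1, 70]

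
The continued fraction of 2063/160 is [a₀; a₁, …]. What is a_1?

1

2063 = 12·160 + 143   →  a_0 = 12
160 = 1·143 + 17   →  a_1 = 1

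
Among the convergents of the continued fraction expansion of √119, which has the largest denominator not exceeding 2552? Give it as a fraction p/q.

26170/2399

√119 = [10; 1, 9, 1, 20, …] (period length 4).
Convergents:
  p_0/q_0 = 10/1
  p_1/q_1 = 11/1
  p_2/q_2 = 109/10
  p_3/q_3 = 120/11
  p_4/q_4 = 2509/230
  p_5/q_5 = 2629/241
  p_6/q_6 = 26170/2399
  p_7/q_7 = 28799/2640
q_6 = 2399 ≤ 2552 < 2640 = q_7, so the answer is 26170/2399.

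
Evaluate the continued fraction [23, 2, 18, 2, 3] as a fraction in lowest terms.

6224/265

Using pₖ = aₖpₖ₋₁ + pₖ₋₂ and qₖ = aₖqₖ₋₁ + qₖ₋₂:
  k=0: a=23, p=23, q=1
  k=1: a=2, p=47, q=2
  k=2: a=18, p=869, q=37
  k=3: a=2, p=1785, q=76
  k=4: a=3, p=6224, q=265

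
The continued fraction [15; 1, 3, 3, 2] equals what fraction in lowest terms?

473/30

Fold from the inside: start with 2/1.
  3 + 1/2 = 7/2
  3 + 2/7 = 23/7
  1 + 7/23 = 30/23
  15 + 23/30 = 473/30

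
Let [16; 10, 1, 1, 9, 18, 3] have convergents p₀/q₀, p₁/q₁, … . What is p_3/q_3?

Using pₖ = aₖpₖ₋₁ + pₖ₋₂, qₖ = aₖqₖ₋₁ + qₖ₋₂ (with p₋₁=1, p₋₂=0, q₋₁=0, q₋₂=1):
  k=0: a=16, p=16, q=1
  k=1: a=10, p=161, q=10
  k=2: a=1, p=177, q=11
  k=3: a=1, p=338, q=21

338/21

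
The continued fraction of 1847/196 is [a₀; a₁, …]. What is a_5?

3

1847 = 9·196 + 83   →  a_0 = 9
196 = 2·83 + 30   →  a_1 = 2
83 = 2·30 + 23   →  a_2 = 2
30 = 1·23 + 7   →  a_3 = 1
23 = 3·7 + 2   →  a_4 = 3
7 = 3·2 + 1   →  a_5 = 3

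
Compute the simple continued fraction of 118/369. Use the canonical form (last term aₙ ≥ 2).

118 = 0*369 + 118
369 = 3*118 + 15
118 = 7*15 + 13
15 = 1*13 + 2
13 = 6*2 + 1
2 = 2*1 + 0  (stop)
So 118/369 = [0; 3, 7, 1, 6, 2].

[0; 3, 7, 1, 6, 2]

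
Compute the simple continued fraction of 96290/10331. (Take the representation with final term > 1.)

[9; 3, 8, 3, 7, 2, 8]

96290 = 9×10331 + 3311
10331 = 3×3311 + 398
3311 = 8×398 + 127
398 = 3×127 + 17
127 = 7×17 + 8
17 = 2×8 + 1
8 = 8×1 + 0  (stop)
So 96290/10331 = [9; 3, 8, 3, 7, 2, 8].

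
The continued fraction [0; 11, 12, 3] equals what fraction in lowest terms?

37/410

Using pₖ = aₖpₖ₋₁ + pₖ₋₂ and qₖ = aₖqₖ₋₁ + qₖ₋₂:
  k=0: a=0, p=0, q=1
  k=1: a=11, p=1, q=11
  k=2: a=12, p=12, q=133
  k=3: a=3, p=37, q=410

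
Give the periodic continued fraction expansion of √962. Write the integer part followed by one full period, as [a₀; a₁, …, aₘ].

[31; 62]

a₀ = ⌊√962⌋ = 31.
With m₀=0, d₀=1 and mₖ₊₁ = dₖaₖ − mₖ, dₖ₊₁ = (n − mₖ₊₁²)/dₖ, aₖ₊₁ = ⌊(a₀+mₖ₊₁)/dₖ₊₁⌋:
  k=1: m=31, d=1, a=62
d=1 and a=2a₀=62 at k=1, so the next step gives (m, d) = (31, 1) again — its k=1 value — and the period has length 1.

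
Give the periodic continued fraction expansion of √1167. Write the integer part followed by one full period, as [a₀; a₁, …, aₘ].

a₀ = ⌊√1167⌋ = 34.
With m₀=0, d₀=1 and mₖ₊₁ = dₖaₖ − mₖ, dₖ₊₁ = (n − mₖ₊₁²)/dₖ, aₖ₊₁ = ⌊(a₀+mₖ₊₁)/dₖ₊₁⌋:
  k=1: m=34, d=11, a=6
  k=2: m=32, d=13, a=5
  k=3: m=33, d=6, a=11
  k=4: m=33, d=13, a=5
  k=5: m=32, d=11, a=6
  k=6: m=34, d=1, a=68
d=1 and a=2a₀=68 at k=6, so the next step gives (m, d) = (34, 11) again — its k=1 value — and the period has length 6.

[34; 6, 5, 11, 5, 6, 68]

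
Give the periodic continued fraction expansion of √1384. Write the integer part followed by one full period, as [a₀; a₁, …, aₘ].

a₀ = ⌊√1384⌋ = 37.
With m₀=0, d₀=1 and mₖ₊₁ = dₖaₖ − mₖ, dₖ₊₁ = (n − mₖ₊₁²)/dₖ, aₖ₊₁ = ⌊(a₀+mₖ₊₁)/dₖ₊₁⌋:
  k=1: m=37, d=15, a=4
  k=2: m=23, d=57, a=1
  k=3: m=34, d=4, a=17
  k=4: m=34, d=57, a=1
  k=5: m=23, d=15, a=4
  k=6: m=37, d=1, a=74
d=1 and a=2a₀=74 at k=6, so the next step gives (m, d) = (37, 15) again — its k=1 value — and the period has length 6.

[37; 4, 1, 17, 1, 4, 74]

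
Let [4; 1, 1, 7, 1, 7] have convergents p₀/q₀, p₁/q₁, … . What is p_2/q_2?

Using pₖ = aₖpₖ₋₁ + pₖ₋₂, qₖ = aₖqₖ₋₁ + qₖ₋₂ (with p₋₁=1, p₋₂=0, q₋₁=0, q₋₂=1):
  k=0: a=4, p=4, q=1
  k=1: a=1, p=5, q=1
  k=2: a=1, p=9, q=2

9/2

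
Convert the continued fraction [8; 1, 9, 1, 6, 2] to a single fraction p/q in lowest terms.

Fold from the inside: start with 2/1.
  6 + 1/2 = 13/2
  1 + 2/13 = 15/13
  9 + 13/15 = 148/15
  1 + 15/148 = 163/148
  8 + 148/163 = 1452/163

1452/163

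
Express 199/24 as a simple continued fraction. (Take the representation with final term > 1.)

199 = 8×24 + 7
24 = 3×7 + 3
7 = 2×3 + 1
3 = 3×1 + 0  (stop)
So 199/24 = [8; 3, 2, 3].

[8; 3, 2, 3]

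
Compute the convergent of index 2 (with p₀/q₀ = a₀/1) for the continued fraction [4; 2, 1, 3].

Using pₖ = aₖpₖ₋₁ + pₖ₋₂, qₖ = aₖqₖ₋₁ + qₖ₋₂ (with p₋₁=1, p₋₂=0, q₋₁=0, q₋₂=1):
  k=0: a=4, p=4, q=1
  k=1: a=2, p=9, q=2
  k=2: a=1, p=13, q=3

13/3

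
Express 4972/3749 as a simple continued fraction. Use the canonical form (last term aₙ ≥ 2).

4972 = 1·3749 + 1223
3749 = 3·1223 + 80
1223 = 15·80 + 23
80 = 3·23 + 11
23 = 2·11 + 1
11 = 11·1 + 0  (stop)
So 4972/3749 = [1; 3, 15, 3, 2, 11].

[1; 3, 15, 3, 2, 11]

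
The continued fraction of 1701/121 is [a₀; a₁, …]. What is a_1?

17

1701 = 14·121 + 7   →  a_0 = 14
121 = 17·7 + 2   →  a_1 = 17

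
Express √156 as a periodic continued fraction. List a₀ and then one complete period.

a₀ = ⌊√156⌋ = 12.

[12; 2, 24]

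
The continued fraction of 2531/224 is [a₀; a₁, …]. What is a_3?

1

2531 = 11·224 + 67   →  a_0 = 11
224 = 3·67 + 23   →  a_1 = 3
67 = 2·23 + 21   →  a_2 = 2
23 = 1·21 + 2   →  a_3 = 1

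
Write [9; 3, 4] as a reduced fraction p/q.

Fold from the inside: start with 4/1.
  3 + 1/4 = 13/4
  9 + 4/13 = 121/13

121/13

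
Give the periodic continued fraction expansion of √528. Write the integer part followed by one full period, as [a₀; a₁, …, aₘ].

[22; 1, 44]

a₀ = ⌊√528⌋ = 22.
With m₀=0, d₀=1 and mₖ₊₁ = dₖaₖ − mₖ, dₖ₊₁ = (n − mₖ₊₁²)/dₖ, aₖ₊₁ = ⌊(a₀+mₖ₊₁)/dₖ₊₁⌋:
  k=1: m=22, d=44, a=1
  k=2: m=22, d=1, a=44
d=1 and a=2a₀=44 at k=2, so the next step gives (m, d) = (22, 44) again — its k=1 value — and the period has length 2.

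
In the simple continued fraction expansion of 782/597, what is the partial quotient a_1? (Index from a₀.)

782 = 1·597 + 185   →  a_0 = 1
597 = 3·185 + 42   →  a_1 = 3

3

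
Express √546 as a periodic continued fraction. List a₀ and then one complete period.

a₀ = ⌊√546⌋ = 23.

[23; 2, 1, 2, 1, 2, 46]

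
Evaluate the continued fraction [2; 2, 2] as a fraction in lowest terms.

12/5

Using pₖ = aₖpₖ₋₁ + pₖ₋₂ and qₖ = aₖqₖ₋₁ + qₖ₋₂:
  k=0: a=2, p=2, q=1
  k=1: a=2, p=5, q=2
  k=2: a=2, p=12, q=5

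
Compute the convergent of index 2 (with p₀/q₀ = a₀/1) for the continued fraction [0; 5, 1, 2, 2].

Using pₖ = aₖpₖ₋₁ + pₖ₋₂, qₖ = aₖqₖ₋₁ + qₖ₋₂ (with p₋₁=1, p₋₂=0, q₋₁=0, q₋₂=1):
  k=0: a=0, p=0, q=1
  k=1: a=5, p=1, q=5
  k=2: a=1, p=1, q=6

1/6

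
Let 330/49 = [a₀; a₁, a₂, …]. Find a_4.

330 = 6·49 + 36   →  a_0 = 6
49 = 1·36 + 13   →  a_1 = 1
36 = 2·13 + 10   →  a_2 = 2
13 = 1·10 + 3   →  a_3 = 1
10 = 3·3 + 1   →  a_4 = 3

3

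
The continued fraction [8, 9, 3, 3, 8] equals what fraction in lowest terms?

Using pₖ = aₖpₖ₋₁ + pₖ₋₂ and qₖ = aₖqₖ₋₁ + qₖ₋₂:
  k=0: a=8, p=8, q=1
  k=1: a=9, p=73, q=9
  k=2: a=3, p=227, q=28
  k=3: a=3, p=754, q=93
  k=4: a=8, p=6259, q=772

6259/772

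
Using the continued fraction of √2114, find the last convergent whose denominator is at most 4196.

192419/4185

√2114 = [45; 1, 44, 1, 90, …] (period length 4).
Convergents:
  p_0/q_0 = 45/1
  p_1/q_1 = 46/1
  p_2/q_2 = 2069/45
  p_3/q_3 = 2115/46
  p_4/q_4 = 192419/4185
  p_5/q_5 = 194534/4231
q_4 = 4185 ≤ 4196 < 4231 = q_5, so the answer is 192419/4185.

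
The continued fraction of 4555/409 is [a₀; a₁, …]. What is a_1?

7

4555 = 11·409 + 56   →  a_0 = 11
409 = 7·56 + 17   →  a_1 = 7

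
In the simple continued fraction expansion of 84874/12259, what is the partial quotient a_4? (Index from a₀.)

17

84874 = 6·12259 + 11320   →  a_0 = 6
12259 = 1·11320 + 939   →  a_1 = 1
11320 = 12·939 + 52   →  a_2 = 12
939 = 18·52 + 3   →  a_3 = 18
52 = 17·3 + 1   →  a_4 = 17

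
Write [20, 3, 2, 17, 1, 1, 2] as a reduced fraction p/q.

Fold from the inside: start with 2/1.
  1 + 1/2 = 3/2
  1 + 2/3 = 5/3
  17 + 3/5 = 88/5
  2 + 5/88 = 181/88
  3 + 88/181 = 631/181
  20 + 181/631 = 12801/631

12801/631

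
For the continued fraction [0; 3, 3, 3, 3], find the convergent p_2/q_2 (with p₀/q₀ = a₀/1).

Using pₖ = aₖpₖ₋₁ + pₖ₋₂, qₖ = aₖqₖ₋₁ + qₖ₋₂ (with p₋₁=1, p₋₂=0, q₋₁=0, q₋₂=1):
  k=0: a=0, p=0, q=1
  k=1: a=3, p=1, q=3
  k=2: a=3, p=3, q=10

3/10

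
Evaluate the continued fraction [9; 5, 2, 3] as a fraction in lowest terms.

Fold from the inside: start with 3/1.
  2 + 1/3 = 7/3
  5 + 3/7 = 38/7
  9 + 7/38 = 349/38

349/38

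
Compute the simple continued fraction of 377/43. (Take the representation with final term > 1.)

377 = 8*43 + 33
43 = 1*33 + 10
33 = 3*10 + 3
10 = 3*3 + 1
3 = 3*1 + 0  (stop)
So 377/43 = [8; 1, 3, 3, 3].

[8; 1, 3, 3, 3]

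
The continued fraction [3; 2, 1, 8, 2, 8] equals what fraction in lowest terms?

1559/466

Using pₖ = aₖpₖ₋₁ + pₖ₋₂ and qₖ = aₖqₖ₋₁ + qₖ₋₂:
  k=0: a=3, p=3, q=1
  k=1: a=2, p=7, q=2
  k=2: a=1, p=10, q=3
  k=3: a=8, p=87, q=26
  k=4: a=2, p=184, q=55
  k=5: a=8, p=1559, q=466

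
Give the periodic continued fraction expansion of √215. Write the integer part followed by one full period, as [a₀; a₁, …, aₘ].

[14; 1, 1, 1, 28]

a₀ = ⌊√215⌋ = 14.
With m₀=0, d₀=1 and mₖ₊₁ = dₖaₖ − mₖ, dₖ₊₁ = (n − mₖ₊₁²)/dₖ, aₖ₊₁ = ⌊(a₀+mₖ₊₁)/dₖ₊₁⌋:
  k=1: m=14, d=19, a=1
  k=2: m=5, d=10, a=1
  k=3: m=5, d=19, a=1
  k=4: m=14, d=1, a=28
d=1 and a=2a₀=28 at k=4, so the next step gives (m, d) = (14, 19) again — its k=1 value — and the period has length 4.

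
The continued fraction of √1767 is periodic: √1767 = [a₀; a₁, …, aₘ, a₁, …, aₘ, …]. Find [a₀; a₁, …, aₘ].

a₀ = ⌊√1767⌋ = 42.
With m₀=0, d₀=1 and mₖ₊₁ = dₖaₖ − mₖ, dₖ₊₁ = (n − mₖ₊₁²)/dₖ, aₖ₊₁ = ⌊(a₀+mₖ₊₁)/dₖ₊₁⌋:
  k=1: m=42, d=3, a=28
  k=2: m=42, d=1, a=84
d=1 and a=2a₀=84 at k=2, so the next step gives (m, d) = (42, 3) again — its k=1 value — and the period has length 2.

[42; 28, 84]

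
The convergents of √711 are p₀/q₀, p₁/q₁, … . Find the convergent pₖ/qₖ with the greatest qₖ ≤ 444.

√711 = [26; 1, 1, 1, 52, …] (period length 4).
Convergents:
  p_0/q_0 = 26/1
  p_1/q_1 = 27/1
  p_2/q_2 = 53/2
  p_3/q_3 = 80/3
  p_4/q_4 = 4213/158
  p_5/q_5 = 4293/161
  p_6/q_6 = 8506/319
  p_7/q_7 = 12799/480
q_6 = 319 ≤ 444 < 480 = q_7, so the answer is 8506/319.

8506/319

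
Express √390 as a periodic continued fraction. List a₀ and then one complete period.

[19; 1, 2, 1, 38]

a₀ = ⌊√390⌋ = 19.
With m₀=0, d₀=1 and mₖ₊₁ = dₖaₖ − mₖ, dₖ₊₁ = (n − mₖ₊₁²)/dₖ, aₖ₊₁ = ⌊(a₀+mₖ₊₁)/dₖ₊₁⌋:
  k=1: m=19, d=29, a=1
  k=2: m=10, d=10, a=2
  k=3: m=10, d=29, a=1
  k=4: m=19, d=1, a=38
d=1 and a=2a₀=38 at k=4, so the next step gives (m, d) = (19, 29) again — its k=1 value — and the period has length 4.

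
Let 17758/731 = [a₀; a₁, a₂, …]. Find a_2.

2

17758 = 24·731 + 214   →  a_0 = 24
731 = 3·214 + 89   →  a_1 = 3
214 = 2·89 + 36   →  a_2 = 2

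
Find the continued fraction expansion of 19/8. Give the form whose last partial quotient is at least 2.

[2; 2, 1, 2]

19 = 2·8 + 3
8 = 2·3 + 2
3 = 1·2 + 1
2 = 2·1 + 0  (stop)
So 19/8 = [2; 2, 1, 2].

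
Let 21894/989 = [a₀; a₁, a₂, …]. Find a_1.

7

21894 = 22·989 + 136   →  a_0 = 22
989 = 7·136 + 37   →  a_1 = 7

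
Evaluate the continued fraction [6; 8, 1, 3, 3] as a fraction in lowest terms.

697/114

Fold from the inside: start with 3/1.
  3 + 1/3 = 10/3
  1 + 3/10 = 13/10
  8 + 10/13 = 114/13
  6 + 13/114 = 697/114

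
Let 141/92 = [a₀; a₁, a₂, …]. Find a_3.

7

141 = 1·92 + 49   →  a_0 = 1
92 = 1·49 + 43   →  a_1 = 1
49 = 1·43 + 6   →  a_2 = 1
43 = 7·6 + 1   →  a_3 = 7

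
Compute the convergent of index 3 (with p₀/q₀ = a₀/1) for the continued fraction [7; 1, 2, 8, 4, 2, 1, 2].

Using pₖ = aₖpₖ₋₁ + pₖ₋₂, qₖ = aₖqₖ₋₁ + qₖ₋₂ (with p₋₁=1, p₋₂=0, q₋₁=0, q₋₂=1):
  k=0: a=7, p=7, q=1
  k=1: a=1, p=8, q=1
  k=2: a=2, p=23, q=3
  k=3: a=8, p=192, q=25

192/25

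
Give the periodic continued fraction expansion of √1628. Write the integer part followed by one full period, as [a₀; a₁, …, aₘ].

a₀ = ⌊√1628⌋ = 40.
With m₀=0, d₀=1 and mₖ₊₁ = dₖaₖ − mₖ, dₖ₊₁ = (n − mₖ₊₁²)/dₖ, aₖ₊₁ = ⌊(a₀+mₖ₊₁)/dₖ₊₁⌋:
  k=1: m=40, d=28, a=2
  k=2: m=16, d=49, a=1
  k=3: m=33, d=11, a=6
  k=4: m=33, d=49, a=1
  k=5: m=16, d=28, a=2
  k=6: m=40, d=1, a=80
d=1 and a=2a₀=80 at k=6, so the next step gives (m, d) = (40, 28) again — its k=1 value — and the period has length 6.

[40; 2, 1, 6, 1, 2, 80]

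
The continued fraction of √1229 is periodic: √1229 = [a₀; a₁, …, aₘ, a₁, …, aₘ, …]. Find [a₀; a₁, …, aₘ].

a₀ = ⌊√1229⌋ = 35.
With m₀=0, d₀=1 and mₖ₊₁ = dₖaₖ − mₖ, dₖ₊₁ = (n − mₖ₊₁²)/dₖ, aₖ₊₁ = ⌊(a₀+mₖ₊₁)/dₖ₊₁⌋:
  k=1: m=35, d=4, a=17
  k=2: m=33, d=35, a=1
  k=3: m=2, d=35, a=1
  k=4: m=33, d=4, a=17
  k=5: m=35, d=1, a=70
d=1 and a=2a₀=70 at k=5, so the next step gives (m, d) = (35, 4) again — its k=1 value — and the period has length 5.

[35; 17, 1, 1, 17, 70]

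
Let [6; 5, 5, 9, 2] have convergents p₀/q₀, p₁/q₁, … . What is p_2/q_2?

Using pₖ = aₖpₖ₋₁ + pₖ₋₂, qₖ = aₖqₖ₋₁ + qₖ₋₂ (with p₋₁=1, p₋₂=0, q₋₁=0, q₋₂=1):
  k=0: a=6, p=6, q=1
  k=1: a=5, p=31, q=5
  k=2: a=5, p=161, q=26

161/26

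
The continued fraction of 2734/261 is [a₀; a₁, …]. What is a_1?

2734 = 10·261 + 124   →  a_0 = 10
261 = 2·124 + 13   →  a_1 = 2

2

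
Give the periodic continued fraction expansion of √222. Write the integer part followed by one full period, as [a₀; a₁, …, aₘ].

[14; 1, 8, 1, 28]

a₀ = ⌊√222⌋ = 14.
With m₀=0, d₀=1 and mₖ₊₁ = dₖaₖ − mₖ, dₖ₊₁ = (n − mₖ₊₁²)/dₖ, aₖ₊₁ = ⌊(a₀+mₖ₊₁)/dₖ₊₁⌋:
  k=1: m=14, d=26, a=1
  k=2: m=12, d=3, a=8
  k=3: m=12, d=26, a=1
  k=4: m=14, d=1, a=28
d=1 and a=2a₀=28 at k=4, so the next step gives (m, d) = (14, 26) again — its k=1 value — and the period has length 4.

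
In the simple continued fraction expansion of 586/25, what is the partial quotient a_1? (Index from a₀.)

2

586 = 23·25 + 11   →  a_0 = 23
25 = 2·11 + 3   →  a_1 = 2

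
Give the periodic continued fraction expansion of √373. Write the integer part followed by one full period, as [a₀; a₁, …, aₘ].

[19; 3, 5, 5, 3, 38]

a₀ = ⌊√373⌋ = 19.
With m₀=0, d₀=1 and mₖ₊₁ = dₖaₖ − mₖ, dₖ₊₁ = (n − mₖ₊₁²)/dₖ, aₖ₊₁ = ⌊(a₀+mₖ₊₁)/dₖ₊₁⌋:
  k=1: m=19, d=12, a=3
  k=2: m=17, d=7, a=5
  k=3: m=18, d=7, a=5
  k=4: m=17, d=12, a=3
  k=5: m=19, d=1, a=38
d=1 and a=2a₀=38 at k=5, so the next step gives (m, d) = (19, 12) again — its k=1 value — and the period has length 5.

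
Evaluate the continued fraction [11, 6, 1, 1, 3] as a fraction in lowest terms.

513/46

Fold from the inside: start with 3/1.
  1 + 1/3 = 4/3
  1 + 3/4 = 7/4
  6 + 4/7 = 46/7
  11 + 7/46 = 513/46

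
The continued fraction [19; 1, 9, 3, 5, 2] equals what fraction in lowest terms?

Fold from the inside: start with 2/1.
  5 + 1/2 = 11/2
  3 + 2/11 = 35/11
  9 + 11/35 = 326/35
  1 + 35/326 = 361/326
  19 + 326/361 = 7185/361

7185/361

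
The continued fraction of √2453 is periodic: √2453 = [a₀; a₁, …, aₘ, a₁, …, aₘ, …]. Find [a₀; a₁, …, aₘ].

a₀ = ⌊√2453⌋ = 49.
With m₀=0, d₀=1 and mₖ₊₁ = dₖaₖ − mₖ, dₖ₊₁ = (n − mₖ₊₁²)/dₖ, aₖ₊₁ = ⌊(a₀+mₖ₊₁)/dₖ₊₁⌋:
  k=1: m=49, d=52, a=1
  k=2: m=3, d=47, a=1
  k=3: m=44, d=11, a=8
  k=4: m=44, d=47, a=1
  k=5: m=3, d=52, a=1
  k=6: m=49, d=1, a=98
d=1 and a=2a₀=98 at k=6, so the next step gives (m, d) = (49, 52) again — its k=1 value — and the period has length 6.

[49; 1, 1, 8, 1, 1, 98]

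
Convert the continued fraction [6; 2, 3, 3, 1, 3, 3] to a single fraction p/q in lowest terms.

2374/369

Using pₖ = aₖpₖ₋₁ + pₖ₋₂ and qₖ = aₖqₖ₋₁ + qₖ₋₂:
  k=0: a=6, p=6, q=1
  k=1: a=2, p=13, q=2
  k=2: a=3, p=45, q=7
  k=3: a=3, p=148, q=23
  k=4: a=1, p=193, q=30
  k=5: a=3, p=727, q=113
  k=6: a=3, p=2374, q=369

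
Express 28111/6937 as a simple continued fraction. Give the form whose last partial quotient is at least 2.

28111 = 4×6937 + 363
6937 = 19×363 + 40
363 = 9×40 + 3
40 = 13×3 + 1
3 = 3×1 + 0  (stop)
So 28111/6937 = [4; 19, 9, 13, 3].

[4; 19, 9, 13, 3]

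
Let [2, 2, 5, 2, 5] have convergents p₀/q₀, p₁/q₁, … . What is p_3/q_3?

Using pₖ = aₖpₖ₋₁ + pₖ₋₂, qₖ = aₖqₖ₋₁ + qₖ₋₂ (with p₋₁=1, p₋₂=0, q₋₁=0, q₋₂=1):
  k=0: a=2, p=2, q=1
  k=1: a=2, p=5, q=2
  k=2: a=5, p=27, q=11
  k=3: a=2, p=59, q=24

59/24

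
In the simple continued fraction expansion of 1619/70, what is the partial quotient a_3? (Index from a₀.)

3

1619 = 23·70 + 9   →  a_0 = 23
70 = 7·9 + 7   →  a_1 = 7
9 = 1·7 + 2   →  a_2 = 1
7 = 3·2 + 1   →  a_3 = 3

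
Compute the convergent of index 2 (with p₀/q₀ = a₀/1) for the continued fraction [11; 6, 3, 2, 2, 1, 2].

Using pₖ = aₖpₖ₋₁ + pₖ₋₂, qₖ = aₖqₖ₋₁ + qₖ₋₂ (with p₋₁=1, p₋₂=0, q₋₁=0, q₋₂=1):
  k=0: a=11, p=11, q=1
  k=1: a=6, p=67, q=6
  k=2: a=3, p=212, q=19

212/19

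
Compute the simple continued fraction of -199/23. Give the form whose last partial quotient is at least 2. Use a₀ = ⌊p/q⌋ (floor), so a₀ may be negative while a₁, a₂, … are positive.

-199 = -9*23 + 8
23 = 2*8 + 7
8 = 1*7 + 1
7 = 7*1 + 0  (stop)
So -199/23 = [-9; 2, 1, 7].

[-9; 2, 1, 7]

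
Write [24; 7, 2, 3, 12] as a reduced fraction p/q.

Fold from the inside: start with 12/1.
  3 + 1/12 = 37/12
  2 + 12/37 = 86/37
  7 + 37/86 = 639/86
  24 + 86/639 = 15422/639

15422/639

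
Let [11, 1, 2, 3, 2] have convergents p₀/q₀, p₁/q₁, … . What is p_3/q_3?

Using pₖ = aₖpₖ₋₁ + pₖ₋₂, qₖ = aₖqₖ₋₁ + qₖ₋₂ (with p₋₁=1, p₋₂=0, q₋₁=0, q₋₂=1):
  k=0: a=11, p=11, q=1
  k=1: a=1, p=12, q=1
  k=2: a=2, p=35, q=3
  k=3: a=3, p=117, q=10

117/10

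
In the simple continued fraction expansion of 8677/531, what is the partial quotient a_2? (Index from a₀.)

8677 = 16·531 + 181   →  a_0 = 16
531 = 2·181 + 169   →  a_1 = 2
181 = 1·169 + 12   →  a_2 = 1

1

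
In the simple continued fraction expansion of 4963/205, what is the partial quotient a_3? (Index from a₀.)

3

4963 = 24·205 + 43   →  a_0 = 24
205 = 4·43 + 33   →  a_1 = 4
43 = 1·33 + 10   →  a_2 = 1
33 = 3·10 + 3   →  a_3 = 3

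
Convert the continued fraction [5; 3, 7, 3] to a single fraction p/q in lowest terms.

367/69

Using pₖ = aₖpₖ₋₁ + pₖ₋₂ and qₖ = aₖqₖ₋₁ + qₖ₋₂:
  k=0: a=5, p=5, q=1
  k=1: a=3, p=16, q=3
  k=2: a=7, p=117, q=22
  k=3: a=3, p=367, q=69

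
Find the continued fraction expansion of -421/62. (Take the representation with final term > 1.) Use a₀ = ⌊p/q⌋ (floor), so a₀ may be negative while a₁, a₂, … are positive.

[-7; 4, 1, 3, 3]

-421 = -7*62 + 13
62 = 4*13 + 10
13 = 1*10 + 3
10 = 3*3 + 1
3 = 3*1 + 0  (stop)
So -421/62 = [-7; 4, 1, 3, 3].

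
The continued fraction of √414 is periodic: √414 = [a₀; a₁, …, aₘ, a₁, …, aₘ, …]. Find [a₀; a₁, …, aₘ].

[20; 2, 1, 7, 2, 7, 1, 2, 40]

a₀ = ⌊√414⌋ = 20.
With m₀=0, d₀=1 and mₖ₊₁ = dₖaₖ − mₖ, dₖ₊₁ = (n − mₖ₊₁²)/dₖ, aₖ₊₁ = ⌊(a₀+mₖ₊₁)/dₖ₊₁⌋:
  k=1: m=20, d=14, a=2
  k=2: m=8, d=25, a=1
  k=3: m=17, d=5, a=7
  k=4: m=18, d=18, a=2
  k=5: m=18, d=5, a=7
  k=6: m=17, d=25, a=1
  k=7: m=8, d=14, a=2
  k=8: m=20, d=1, a=40
d=1 and a=2a₀=40 at k=8, so the next step gives (m, d) = (20, 14) again — its k=1 value — and the period has length 8.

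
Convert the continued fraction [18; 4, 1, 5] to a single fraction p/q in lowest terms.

Using pₖ = aₖpₖ₋₁ + pₖ₋₂ and qₖ = aₖqₖ₋₁ + qₖ₋₂:
  k=0: a=18, p=18, q=1
  k=1: a=4, p=73, q=4
  k=2: a=1, p=91, q=5
  k=3: a=5, p=528, q=29

528/29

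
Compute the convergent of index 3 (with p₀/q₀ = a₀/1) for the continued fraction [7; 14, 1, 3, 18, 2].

Using pₖ = aₖpₖ₋₁ + pₖ₋₂, qₖ = aₖqₖ₋₁ + qₖ₋₂ (with p₋₁=1, p₋₂=0, q₋₁=0, q₋₂=1):
  k=0: a=7, p=7, q=1
  k=1: a=14, p=99, q=14
  k=2: a=1, p=106, q=15
  k=3: a=3, p=417, q=59

417/59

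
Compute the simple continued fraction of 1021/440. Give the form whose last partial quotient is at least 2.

1021 = 2*440 + 141
440 = 3*141 + 17
141 = 8*17 + 5
17 = 3*5 + 2
5 = 2*2 + 1
2 = 2*1 + 0  (stop)
So 1021/440 = [2; 3, 8, 3, 2, 2].

[2; 3, 8, 3, 2, 2]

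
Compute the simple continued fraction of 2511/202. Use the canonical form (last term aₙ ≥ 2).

[12; 2, 3, 9, 3]

2511 = 12×202 + 87
202 = 2×87 + 28
87 = 3×28 + 3
28 = 9×3 + 1
3 = 3×1 + 0  (stop)
So 2511/202 = [12; 2, 3, 9, 3].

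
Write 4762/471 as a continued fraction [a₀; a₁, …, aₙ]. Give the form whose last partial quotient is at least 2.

4762 = 10*471 + 52
471 = 9*52 + 3
52 = 17*3 + 1
3 = 3*1 + 0  (stop)
So 4762/471 = [10; 9, 17, 3].

[10; 9, 17, 3]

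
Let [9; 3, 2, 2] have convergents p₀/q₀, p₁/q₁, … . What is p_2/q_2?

Using pₖ = aₖpₖ₋₁ + pₖ₋₂, qₖ = aₖqₖ₋₁ + qₖ₋₂ (with p₋₁=1, p₋₂=0, q₋₁=0, q₋₂=1):
  k=0: a=9, p=9, q=1
  k=1: a=3, p=28, q=3
  k=2: a=2, p=65, q=7

65/7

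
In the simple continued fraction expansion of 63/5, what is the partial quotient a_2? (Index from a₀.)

63 = 12·5 + 3   →  a_0 = 12
5 = 1·3 + 2   →  a_1 = 1
3 = 1·2 + 1   →  a_2 = 1

1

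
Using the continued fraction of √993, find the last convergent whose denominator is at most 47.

√993 = [31; 1, 1, 20, 1, 1, 62, …] (period length 6).
Convergents:
  p_0/q_0 = 31/1
  p_1/q_1 = 32/1
  p_2/q_2 = 63/2
  p_3/q_3 = 1292/41
  p_4/q_4 = 1355/43
  p_5/q_5 = 2647/84
q_4 = 43 ≤ 47 < 84 = q_5, so the answer is 1355/43.

1355/43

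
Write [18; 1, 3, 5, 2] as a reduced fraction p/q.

Fold from the inside: start with 2/1.
  5 + 1/2 = 11/2
  3 + 2/11 = 35/11
  1 + 11/35 = 46/35
  18 + 35/46 = 863/46

863/46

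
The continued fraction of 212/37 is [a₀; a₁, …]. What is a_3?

1

212 = 5·37 + 27   →  a_0 = 5
37 = 1·27 + 10   →  a_1 = 1
27 = 2·10 + 7   →  a_2 = 2
10 = 1·7 + 3   →  a_3 = 1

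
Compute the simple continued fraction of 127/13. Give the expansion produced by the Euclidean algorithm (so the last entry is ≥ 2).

[9; 1, 3, 3]

127 = 9·13 + 10
13 = 1·10 + 3
10 = 3·3 + 1
3 = 3·1 + 0  (stop)
So 127/13 = [9; 1, 3, 3].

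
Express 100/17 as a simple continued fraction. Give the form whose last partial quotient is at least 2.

[5; 1, 7, 2]

100 = 5×17 + 15
17 = 1×15 + 2
15 = 7×2 + 1
2 = 2×1 + 0  (stop)
So 100/17 = [5; 1, 7, 2].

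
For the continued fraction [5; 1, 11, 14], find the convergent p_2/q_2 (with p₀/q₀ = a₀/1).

71/12

Using pₖ = aₖpₖ₋₁ + pₖ₋₂, qₖ = aₖqₖ₋₁ + qₖ₋₂ (with p₋₁=1, p₋₂=0, q₋₁=0, q₋₂=1):
  k=0: a=5, p=5, q=1
  k=1: a=1, p=6, q=1
  k=2: a=11, p=71, q=12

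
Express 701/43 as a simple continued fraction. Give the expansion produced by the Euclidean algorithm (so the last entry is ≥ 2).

701 = 16×43 + 13
43 = 3×13 + 4
13 = 3×4 + 1
4 = 4×1 + 0  (stop)
So 701/43 = [16; 3, 3, 4].

[16; 3, 3, 4]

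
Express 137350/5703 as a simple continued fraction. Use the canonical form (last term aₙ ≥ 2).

[24; 11, 1, 13, 2, 16]

137350 = 24×5703 + 478
5703 = 11×478 + 445
478 = 1×445 + 33
445 = 13×33 + 16
33 = 2×16 + 1
16 = 16×1 + 0  (stop)
So 137350/5703 = [24; 11, 1, 13, 2, 16].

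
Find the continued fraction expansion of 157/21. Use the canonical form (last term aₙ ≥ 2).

157 = 7×21 + 10
21 = 2×10 + 1
10 = 10×1 + 0  (stop)
So 157/21 = [7; 2, 10].

[7; 2, 10]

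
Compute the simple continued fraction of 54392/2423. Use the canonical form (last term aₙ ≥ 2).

[22; 2, 4, 3, 16, 2, 2]

54392 = 22*2423 + 1086
2423 = 2*1086 + 251
1086 = 4*251 + 82
251 = 3*82 + 5
82 = 16*5 + 2
5 = 2*2 + 1
2 = 2*1 + 0  (stop)
So 54392/2423 = [22; 2, 4, 3, 16, 2, 2].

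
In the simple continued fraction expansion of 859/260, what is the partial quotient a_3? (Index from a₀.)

2

859 = 3·260 + 79   →  a_0 = 3
260 = 3·79 + 23   →  a_1 = 3
79 = 3·23 + 10   →  a_2 = 3
23 = 2·10 + 3   →  a_3 = 2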